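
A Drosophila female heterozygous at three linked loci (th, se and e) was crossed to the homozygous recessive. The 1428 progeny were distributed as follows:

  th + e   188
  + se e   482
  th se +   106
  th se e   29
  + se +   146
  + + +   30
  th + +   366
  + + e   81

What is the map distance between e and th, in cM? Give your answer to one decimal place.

27.5 cM

The two most frequent reciprocal classes, + se e and th + +, are the parental types, so the F1 was + se e / th + +.
The two rarest classes, th se e and + + +, are the double crossovers. Comparing them with the parentals, only the th allele has switched, so th is the middle locus and the order is se – th – e.
Crossovers in the th–e interval produce the single-crossover classes + se + and th + e (146 + 188 = 334) plus the double crossovers (59).
RF(th–e) = (334 + 59) / 1428 = 393/1428 = 0.2752 → 27.5 cM.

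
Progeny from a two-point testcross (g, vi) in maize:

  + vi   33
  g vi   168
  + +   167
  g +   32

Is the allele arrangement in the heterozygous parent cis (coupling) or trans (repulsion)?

cis

The two most frequent classes are + + (167) and g vi (168); these are the parental (non-recombinant) types.
So the F1 carried + + on one chromosome and g vi on the other — the recessive alleles are on the same chromosome (cis / coupling).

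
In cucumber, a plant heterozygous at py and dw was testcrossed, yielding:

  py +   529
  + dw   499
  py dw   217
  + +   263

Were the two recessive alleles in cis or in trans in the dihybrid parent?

The two most frequent classes are + dw (499) and py + (529); these are the parental (non-recombinant) types.
So the F1 carried + dw on one chromosome and py + on the other — the recessive alleles are on opposite chromosomes (trans / repulsion).

trans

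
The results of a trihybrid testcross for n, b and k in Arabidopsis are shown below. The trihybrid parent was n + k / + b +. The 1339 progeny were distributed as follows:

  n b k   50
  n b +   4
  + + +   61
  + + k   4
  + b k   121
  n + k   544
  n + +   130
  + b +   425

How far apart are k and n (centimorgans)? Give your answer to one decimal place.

The two rarest classes, + + k and n b +, are the double crossovers. Comparing them with the parentals, only the n allele has switched, so n is the middle locus and the order is k – n – b.
Crossovers in the k–n interval produce the single-crossover classes n + + and + b k (130 + 121 = 251) plus the double crossovers (8).
RF(k–n) = (251 + 8) / 1339 = 259/1339 = 0.1934 → 19.3 centimorgans.

19.3 centimorgans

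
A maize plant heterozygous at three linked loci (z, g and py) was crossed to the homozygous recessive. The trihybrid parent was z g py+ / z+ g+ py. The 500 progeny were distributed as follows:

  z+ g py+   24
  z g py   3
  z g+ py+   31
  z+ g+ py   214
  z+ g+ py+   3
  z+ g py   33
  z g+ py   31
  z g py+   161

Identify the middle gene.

py

The two rarest classes, z g py and z+ g+ py+, are the double crossovers. Comparing them with the parentals, only the py allele has switched, so py is the middle locus and the order is g – py – z.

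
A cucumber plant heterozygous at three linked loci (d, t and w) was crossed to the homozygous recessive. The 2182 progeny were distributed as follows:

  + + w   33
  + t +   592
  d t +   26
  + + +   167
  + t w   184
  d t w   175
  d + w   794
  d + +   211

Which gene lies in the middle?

d

The two most frequent reciprocal classes, + t + and d + w, are the parental types, so the F1 was + t + / d + w.
The two rarest classes, d t + and + + w, are the double crossovers. Comparing them with the parentals, only the d allele has switched, so d is the middle locus and the order is w – d – t.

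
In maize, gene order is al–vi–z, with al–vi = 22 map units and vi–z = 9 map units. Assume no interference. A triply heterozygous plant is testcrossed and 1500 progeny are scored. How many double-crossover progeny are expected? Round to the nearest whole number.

30

Map distances give recombination frequencies of 0.220 and 0.090 for the two intervals.
With no interference, expected double-crossover frequency = 0.220 × 0.090 = 0.01980.
Expected number = 0.01980 × 1500 = 29.70 ≈ 30.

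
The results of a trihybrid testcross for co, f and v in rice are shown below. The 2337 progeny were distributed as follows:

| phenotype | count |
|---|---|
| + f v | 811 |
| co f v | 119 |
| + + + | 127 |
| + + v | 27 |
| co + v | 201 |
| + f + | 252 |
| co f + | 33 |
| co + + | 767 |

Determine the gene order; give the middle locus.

f

The two most frequent reciprocal classes, + f v and co + +, are the parental types, so the F1 was + f v / co + +.
The two rarest classes, + + v and co f +, are the double crossovers. Comparing them with the parentals, only the f allele has switched, so f is the middle locus and the order is v – f – co.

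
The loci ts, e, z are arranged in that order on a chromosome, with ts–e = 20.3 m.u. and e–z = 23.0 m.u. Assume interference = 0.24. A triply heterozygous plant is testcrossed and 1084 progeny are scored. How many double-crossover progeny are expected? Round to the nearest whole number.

38

Map distances give recombination frequencies of 0.203 and 0.230 for the two intervals.
With interference 0.24 (so coincidence = 0.76), expected double-crossover frequency = 0.203 × 0.230 × 0.76 = 0.03548.
Expected number = 0.03548 × 1084 = 38.47 ≈ 38.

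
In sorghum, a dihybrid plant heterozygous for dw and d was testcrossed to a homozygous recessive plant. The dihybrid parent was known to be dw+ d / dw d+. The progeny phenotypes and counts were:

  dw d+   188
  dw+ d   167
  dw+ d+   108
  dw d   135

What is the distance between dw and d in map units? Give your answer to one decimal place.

The recombinant classes are dw+ d+ and dw d: 108 + 135 = 243.
Recombination frequency = 243/598 = 0.4064 ≈ 40.6%, i.e. 40.6 map units.

40.6 map units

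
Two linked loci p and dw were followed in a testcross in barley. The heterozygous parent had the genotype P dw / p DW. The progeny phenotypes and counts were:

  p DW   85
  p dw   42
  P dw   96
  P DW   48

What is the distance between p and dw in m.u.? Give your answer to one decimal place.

33.2 m.u.

The recombinant classes are P DW and p dw: 48 + 42 = 90.
Recombination frequency = 90/271 = 0.3321 ≈ 33.2%, i.e. 33.2 m.u.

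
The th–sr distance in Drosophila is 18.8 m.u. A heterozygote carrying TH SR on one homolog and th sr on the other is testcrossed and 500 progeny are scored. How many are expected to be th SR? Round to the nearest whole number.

A map distance of 18.8 m.u. corresponds to a recombination frequency of 0.188.
The F1 is TH SR / th sr, so th SR is a recombinant gamete class with expected frequency r/2 = 0.188/2 = 0.0940.
Expected number = 0.0940 × 500 = 47.00 ≈ 47.

47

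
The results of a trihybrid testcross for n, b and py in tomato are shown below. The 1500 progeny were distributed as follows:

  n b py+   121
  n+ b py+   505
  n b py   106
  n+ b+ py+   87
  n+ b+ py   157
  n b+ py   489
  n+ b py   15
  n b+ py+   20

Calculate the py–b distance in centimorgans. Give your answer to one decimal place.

The two most frequent reciprocal classes, n b+ py and n+ b py+, are the parental types, so the F1 was n b+ py / n+ b py+.
The two rarest classes, n b+ py+ and n+ b py, are the double crossovers. Comparing them with the parentals, only the py allele has switched, so py is the middle locus and the order is n – py – b.
Crossovers in the py–b interval produce the single-crossover classes n b py and n+ b+ py+ (106 + 87 = 193) plus the double crossovers (35).
RF(py–b) = (193 + 35) / 1500 = 228/1500 = 0.1520 → 15.2 centimorgans.

15.2 centimorgans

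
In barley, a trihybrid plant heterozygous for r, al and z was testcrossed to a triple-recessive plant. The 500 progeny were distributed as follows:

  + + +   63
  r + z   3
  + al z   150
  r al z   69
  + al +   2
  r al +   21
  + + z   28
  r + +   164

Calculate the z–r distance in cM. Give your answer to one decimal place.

The two most frequent reciprocal classes, + al z and r + +, are the parental types, so the F1 was + al z / r + +.
The two rarest classes, + al + and r + z, are the double crossovers. Comparing them with the parentals, only the z allele has switched, so z is the middle locus and the order is r – z – al.
Crossovers in the r–z interval produce the single-crossover classes r al z and + + + (69 + 63 = 132) plus the double crossovers (5).
RF(r–z) = (132 + 5) / 500 = 137/500 = 0.2740 → 27.4 cM.

27.4 cM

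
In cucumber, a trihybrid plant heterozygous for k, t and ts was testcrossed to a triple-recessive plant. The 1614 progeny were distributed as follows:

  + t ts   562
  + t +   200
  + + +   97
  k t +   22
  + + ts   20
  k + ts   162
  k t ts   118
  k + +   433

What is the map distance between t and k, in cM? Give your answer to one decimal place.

The two most frequent reciprocal classes, k + + and + t ts, are the parental types, so the F1 was k + + / + t ts.
The two rarest classes, k t + and + + ts, are the double crossovers. Comparing them with the parentals, only the t allele has switched, so t is the middle locus and the order is k – t – ts.
Crossovers in the k–t interval produce the single-crossover classes + + + and k t ts (97 + 118 = 215) plus the double crossovers (42).
RF(k–t) = (215 + 42) / 1614 = 257/1614 = 0.1592 → 15.9 cM.

15.9 cM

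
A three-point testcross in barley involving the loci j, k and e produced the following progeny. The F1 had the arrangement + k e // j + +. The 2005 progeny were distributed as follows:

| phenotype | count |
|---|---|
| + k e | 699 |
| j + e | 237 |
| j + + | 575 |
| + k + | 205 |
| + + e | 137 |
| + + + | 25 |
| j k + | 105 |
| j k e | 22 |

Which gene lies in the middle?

j

The two rarest classes, j k e and + + +, are the double crossovers. Comparing them with the parentals, only the j allele has switched, so j is the middle locus and the order is e – j – k.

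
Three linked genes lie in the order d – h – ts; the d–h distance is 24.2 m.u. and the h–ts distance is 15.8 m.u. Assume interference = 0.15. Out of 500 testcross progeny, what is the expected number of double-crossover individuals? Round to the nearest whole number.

16

Map distances give recombination frequencies of 0.242 and 0.158 for the two intervals.
With interference 0.15 (so coincidence = 0.85), expected double-crossover frequency = 0.242 × 0.158 × 0.85 = 0.03250.
Expected number = 0.03250 × 500 = 16.25 ≈ 16.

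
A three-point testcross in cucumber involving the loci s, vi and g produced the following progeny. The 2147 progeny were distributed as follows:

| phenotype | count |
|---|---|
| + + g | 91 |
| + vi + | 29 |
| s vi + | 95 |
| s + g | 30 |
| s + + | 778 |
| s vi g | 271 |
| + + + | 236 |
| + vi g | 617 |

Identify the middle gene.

The two most frequent reciprocal classes, + vi g and s + +, are the parental types, so the F1 was + vi g / s + +.
The two rarest classes, + vi + and s + g, are the double crossovers. Comparing them with the parentals, only the g allele has switched, so g is the middle locus and the order is vi – g – s.

g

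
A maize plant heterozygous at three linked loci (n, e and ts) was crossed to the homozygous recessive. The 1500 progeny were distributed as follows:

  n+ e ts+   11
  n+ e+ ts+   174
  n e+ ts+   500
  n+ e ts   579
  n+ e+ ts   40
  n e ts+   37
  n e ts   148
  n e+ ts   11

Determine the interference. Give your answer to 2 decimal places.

The two most frequent reciprocal classes, n e+ ts+ and n+ e ts, are the parental types, so the F1 was n e+ ts+ / n+ e ts.
The two rarest classes, n e+ ts and n+ e ts+, are the double crossovers. Comparing them with the parentals, only the ts allele has switched, so ts is the middle locus and the order is n – ts – e.
n–ts: (322 + 22)/1500 = 0.2293; ts–e: (77 + 22)/1500 = 0.0660.
Expected DCO frequency = 0.2293 × 0.0660 ≈ 0.01513; observed = 22/1500 ≈ 0.01467.
Coefficient of coincidence = 0.01467/0.01513 ≈ 0.97; interference = 1 − 0.97 = 0.03.

0.03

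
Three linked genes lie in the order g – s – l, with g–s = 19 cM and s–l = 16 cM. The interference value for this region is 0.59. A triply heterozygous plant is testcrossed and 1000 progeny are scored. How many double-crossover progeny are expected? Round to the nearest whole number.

Map distances give recombination frequencies of 0.190 and 0.160 for the two intervals.
With interference 0.59 (so coincidence = 0.41), expected double-crossover frequency = 0.190 × 0.160 × 0.41 = 0.01246.
Expected number = 0.01246 × 1000 = 12.46 ≈ 12.

12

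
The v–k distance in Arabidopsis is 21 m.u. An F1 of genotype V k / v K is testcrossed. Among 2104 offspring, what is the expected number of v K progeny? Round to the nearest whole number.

A map distance of 21 m.u. corresponds to a recombination frequency of 0.210.
The F1 is V k / v K, so v K is a parental gamete class with expected frequency (1 − r)/2 = 0.790/2 = 0.3950.
Expected number = 0.3950 × 2104 = 831.08 ≈ 831.

831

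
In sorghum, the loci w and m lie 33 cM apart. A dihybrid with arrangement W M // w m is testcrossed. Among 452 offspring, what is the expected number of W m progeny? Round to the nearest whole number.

A map distance of 33 cM corresponds to a recombination frequency of 0.330.
The F1 is W M / w m, so W m is a recombinant gamete class with expected frequency r/2 = 0.330/2 = 0.1650.
Expected number = 0.1650 × 452 = 74.58 ≈ 75.

75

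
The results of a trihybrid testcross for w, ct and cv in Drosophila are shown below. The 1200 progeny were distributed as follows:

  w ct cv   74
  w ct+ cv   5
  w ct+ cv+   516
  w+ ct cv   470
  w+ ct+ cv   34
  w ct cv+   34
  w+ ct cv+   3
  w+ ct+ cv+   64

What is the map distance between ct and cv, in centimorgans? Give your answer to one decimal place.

6.3 centimorgans

The two most frequent reciprocal classes, w+ ct cv and w ct+ cv+, are the parental types, so the F1 was w+ ct cv / w ct+ cv+.
The two rarest classes, w+ ct cv+ and w ct+ cv, are the double crossovers. Comparing them with the parentals, only the cv allele has switched, so cv is the middle locus and the order is ct – cv – w.
Crossovers in the ct–cv interval produce the single-crossover classes w+ ct+ cv and w ct cv+ (34 + 34 = 68) plus the double crossovers (8).
RF(ct–cv) = (68 + 8) / 1200 = 76/1200 = 0.0633 → 6.3 centimorgans.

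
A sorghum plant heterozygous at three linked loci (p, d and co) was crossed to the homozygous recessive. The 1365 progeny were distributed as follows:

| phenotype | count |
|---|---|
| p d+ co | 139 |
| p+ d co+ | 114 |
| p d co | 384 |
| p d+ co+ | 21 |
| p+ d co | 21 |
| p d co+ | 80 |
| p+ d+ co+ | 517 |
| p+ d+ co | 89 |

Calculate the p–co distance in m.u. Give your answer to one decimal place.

The two most frequent reciprocal classes, p d co and p+ d+ co+, are the parental types, so the F1 was p d co / p+ d+ co+.
The two rarest classes, p+ d co and p d+ co+, are the double crossovers. Comparing them with the parentals, only the p allele has switched, so p is the middle locus and the order is d – p – co.
Crossovers in the p–co interval produce the single-crossover classes p d co+ and p+ d+ co (80 + 89 = 169) plus the double crossovers (42).
RF(p–co) = (169 + 42) / 1365 = 211/1365 = 0.1546 → 15.5 m.u.

15.5 m.u.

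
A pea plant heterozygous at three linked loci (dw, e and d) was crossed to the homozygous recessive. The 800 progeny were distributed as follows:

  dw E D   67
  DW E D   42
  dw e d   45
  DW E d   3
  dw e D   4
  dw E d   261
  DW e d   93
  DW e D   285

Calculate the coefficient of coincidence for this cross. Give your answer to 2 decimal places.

The two most frequent reciprocal classes, DW e D and dw E d, are the parental types, so the F1 was DW e D / dw E d.
The two rarest classes, dw e D and DW E d, are the double crossovers. Comparing them with the parentals, only the dw allele has switched, so dw is the middle locus and the order is d – dw – e.
d–dw: (160 + 7)/800 = 0.2087; dw–e: (87 + 7)/800 = 0.1175.
Expected DCO frequency = 0.2087 × 0.1175 ≈ 0.02452; observed = 7/800 ≈ 0.00875.
Coefficient of coincidence = 0.00875/0.02452 ≈ 0.36.

0.36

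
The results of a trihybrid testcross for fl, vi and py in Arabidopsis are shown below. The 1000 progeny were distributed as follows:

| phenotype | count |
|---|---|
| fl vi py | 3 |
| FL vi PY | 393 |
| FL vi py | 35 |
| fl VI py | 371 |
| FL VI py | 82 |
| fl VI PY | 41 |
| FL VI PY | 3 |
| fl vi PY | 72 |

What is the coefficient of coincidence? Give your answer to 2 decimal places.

0.46

The two most frequent reciprocal classes, FL vi PY and fl VI py, are the parental types, so the F1 was FL vi PY / fl VI py.
The two rarest classes, FL VI PY and fl vi py, are the double crossovers. Comparing them with the parentals, only the vi allele has switched, so vi is the middle locus and the order is fl – vi – py.
fl–vi: (154 + 6)/1000 = 0.1600; vi–py: (76 + 6)/1000 = 0.0820.
Expected DCO frequency = 0.1600 × 0.0820 ≈ 0.01312; observed = 6/1000 ≈ 0.00600.
Coefficient of coincidence = 0.00600/0.01312 ≈ 0.46.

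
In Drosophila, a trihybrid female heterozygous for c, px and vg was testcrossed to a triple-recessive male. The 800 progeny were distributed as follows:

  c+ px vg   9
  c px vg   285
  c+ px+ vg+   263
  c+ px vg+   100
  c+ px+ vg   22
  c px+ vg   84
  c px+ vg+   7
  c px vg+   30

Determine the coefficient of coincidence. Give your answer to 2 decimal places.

The two most frequent reciprocal classes, c+ px+ vg+ and c px vg, are the parental types, so the F1 was c+ px+ vg+ / c px vg.
The two rarest classes, c px+ vg+ and c+ px vg, are the double crossovers. Comparing them with the parentals, only the c allele has switched, so c is the middle locus and the order is vg – c – px.
vg–c: (52 + 16)/800 = 0.0850; c–px: (184 + 16)/800 = 0.2500.
Expected DCO frequency = 0.0850 × 0.2500 ≈ 0.02125; observed = 16/800 ≈ 0.02000.
Coefficient of coincidence = 0.02000/0.02125 ≈ 0.94.

0.94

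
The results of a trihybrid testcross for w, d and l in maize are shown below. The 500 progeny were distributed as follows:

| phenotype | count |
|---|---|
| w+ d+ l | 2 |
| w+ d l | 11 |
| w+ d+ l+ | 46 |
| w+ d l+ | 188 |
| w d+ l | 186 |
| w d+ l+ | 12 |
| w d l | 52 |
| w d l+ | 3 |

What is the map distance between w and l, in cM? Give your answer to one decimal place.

5.6 cM

The two most frequent reciprocal classes, w+ d l+ and w d+ l, are the parental types, so the F1 was w+ d l+ / w d+ l.
The two rarest classes, w d l+ and w+ d+ l, are the double crossovers. Comparing them with the parentals, only the w allele has switched, so w is the middle locus and the order is d – w – l.
Crossovers in the w–l interval produce the single-crossover classes w+ d l and w d+ l+ (11 + 12 = 23) plus the double crossovers (5).
RF(w–l) = (23 + 5) / 500 = 28/500 = 0.0560 → 5.6 cM.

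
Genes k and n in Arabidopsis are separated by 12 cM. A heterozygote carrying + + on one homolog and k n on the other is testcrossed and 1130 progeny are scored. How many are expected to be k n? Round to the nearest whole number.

497

A map distance of 12 cM corresponds to a recombination frequency of 0.120.
The F1 is + + / k n, so k n is a parental gamete class with expected frequency (1 − r)/2 = 0.880/2 = 0.4400.
Expected number = 0.4400 × 1130 = 497.20 ≈ 497.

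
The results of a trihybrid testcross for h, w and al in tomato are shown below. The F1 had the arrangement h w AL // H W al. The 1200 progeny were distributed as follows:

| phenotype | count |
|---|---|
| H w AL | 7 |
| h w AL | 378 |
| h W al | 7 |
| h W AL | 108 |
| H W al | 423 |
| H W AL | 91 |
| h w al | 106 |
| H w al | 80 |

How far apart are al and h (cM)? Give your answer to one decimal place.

17.6 cM

The two rarest classes, H w AL and h W al, are the double crossovers. Comparing them with the parentals, only the h allele has switched, so h is the middle locus and the order is w – h – al.
Crossovers in the h–al interval produce the single-crossover classes h w al and H W AL (106 + 91 = 197) plus the double crossovers (14).
RF(h–al) = (197 + 14) / 1200 = 211/1200 = 0.1758 → 17.6 cM.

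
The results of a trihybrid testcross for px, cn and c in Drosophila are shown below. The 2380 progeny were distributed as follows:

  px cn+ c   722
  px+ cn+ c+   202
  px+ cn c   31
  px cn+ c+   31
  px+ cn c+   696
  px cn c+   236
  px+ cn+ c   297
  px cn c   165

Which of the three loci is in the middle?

The two most frequent reciprocal classes, px+ cn c+ and px cn+ c, are the parental types, so the F1 was px+ cn c+ / px cn+ c.
The two rarest classes, px+ cn c and px cn+ c+, are the double crossovers. Comparing them with the parentals, only the c allele has switched, so c is the middle locus and the order is px – c – cn.

c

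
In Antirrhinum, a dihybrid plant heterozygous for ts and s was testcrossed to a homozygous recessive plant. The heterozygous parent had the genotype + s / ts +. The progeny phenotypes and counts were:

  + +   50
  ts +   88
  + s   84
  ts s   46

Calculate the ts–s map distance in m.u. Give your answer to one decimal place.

The recombinant classes are + + and ts s: 50 + 46 = 96.
Recombination frequency = 96/268 = 0.3582 ≈ 35.8%, i.e. 35.8 m.u.

35.8 m.u.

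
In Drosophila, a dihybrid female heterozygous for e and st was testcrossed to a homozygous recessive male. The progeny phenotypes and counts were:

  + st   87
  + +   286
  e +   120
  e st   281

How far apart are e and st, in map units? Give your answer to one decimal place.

26.7 map units

The two most frequent classes, + + (286) and e st (281), are the parental types, so the F1 was + + / e st.
The recombinant classes are + st and e +: 87 + 120 = 207.
Recombination frequency = 207/774 = 0.2674 ≈ 26.7%, i.e. 26.7 map units.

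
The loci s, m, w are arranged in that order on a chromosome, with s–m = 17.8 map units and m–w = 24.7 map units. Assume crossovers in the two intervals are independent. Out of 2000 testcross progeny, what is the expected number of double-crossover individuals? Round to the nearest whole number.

Map distances give recombination frequencies of 0.178 and 0.247 for the two intervals.
With no interference, expected double-crossover frequency = 0.178 × 0.247 = 0.04397.
Expected number = 0.04397 × 2000 = 87.93 ≈ 88.

88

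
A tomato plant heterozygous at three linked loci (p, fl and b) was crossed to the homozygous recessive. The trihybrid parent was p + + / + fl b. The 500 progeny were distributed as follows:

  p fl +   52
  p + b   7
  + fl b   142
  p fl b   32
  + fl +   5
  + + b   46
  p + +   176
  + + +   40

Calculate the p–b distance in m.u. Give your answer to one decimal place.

16.8 m.u.

The two rarest classes, p + b and + fl +, are the double crossovers. Comparing them with the parentals, only the b allele has switched, so b is the middle locus and the order is p – b – fl.
Crossovers in the p–b interval produce the single-crossover classes + + + and p fl b (40 + 32 = 72) plus the double crossovers (12).
RF(p–b) = (72 + 12) / 500 = 84/500 = 0.1680 → 16.8 m.u.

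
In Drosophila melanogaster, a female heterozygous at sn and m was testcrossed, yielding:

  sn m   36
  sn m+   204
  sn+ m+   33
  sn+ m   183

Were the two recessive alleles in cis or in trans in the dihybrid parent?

trans

The two most frequent classes are sn+ m (183) and sn m+ (204); these are the parental (non-recombinant) types.
So the F1 carried sn+ m on one chromosome and sn m+ on the other — the recessive alleles are on opposite chromosomes (trans / repulsion).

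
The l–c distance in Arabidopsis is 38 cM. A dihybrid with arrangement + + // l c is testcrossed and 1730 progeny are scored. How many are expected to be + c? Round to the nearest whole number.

329

A map distance of 38 cM corresponds to a recombination frequency of 0.380.
The F1 is + + / l c, so + c is a recombinant gamete class with expected frequency r/2 = 0.380/2 = 0.1900.
Expected number = 0.1900 × 1730 = 328.70 ≈ 329.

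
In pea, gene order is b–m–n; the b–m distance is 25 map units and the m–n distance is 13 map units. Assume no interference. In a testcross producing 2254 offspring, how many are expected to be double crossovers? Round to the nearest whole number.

Map distances give recombination frequencies of 0.250 and 0.130 for the two intervals.
With no interference, expected double-crossover frequency = 0.250 × 0.130 = 0.03250.
Expected number = 0.03250 × 2254 = 73.25 ≈ 73.

73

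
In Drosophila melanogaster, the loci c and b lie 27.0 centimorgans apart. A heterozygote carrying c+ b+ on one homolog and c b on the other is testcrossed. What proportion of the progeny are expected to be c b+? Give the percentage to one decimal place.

13.5%

A map distance of 27.0 centimorgans corresponds to a recombination frequency of 0.270.
The F1 is c+ b+ / c b, so c b+ is a recombinant gamete class with expected frequency r/2 = 0.270/2 = 0.1350.
That is 0.1350 = 13.5% of the progeny.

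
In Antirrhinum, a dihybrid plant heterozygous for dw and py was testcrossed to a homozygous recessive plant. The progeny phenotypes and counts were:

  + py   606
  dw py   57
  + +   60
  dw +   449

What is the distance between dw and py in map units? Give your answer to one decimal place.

The two most frequent classes, + py (606) and dw + (449), are the parental types, so the F1 was + py / dw +.
The recombinant classes are + + and dw py: 60 + 57 = 117.
Recombination frequency = 117/1172 = 0.0998 ≈ 10.0%, i.e. 10.0 map units.

10.0 map units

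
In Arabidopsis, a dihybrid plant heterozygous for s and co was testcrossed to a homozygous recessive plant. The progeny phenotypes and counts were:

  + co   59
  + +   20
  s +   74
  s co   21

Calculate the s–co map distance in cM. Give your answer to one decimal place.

23.6 cM

The two most frequent classes, + co (59) and s + (74), are the parental types, so the F1 was + co / s +.
The recombinant classes are + + and s co: 20 + 21 = 41.
Recombination frequency = 41/174 = 0.2356 ≈ 23.6%, i.e. 23.6 cM.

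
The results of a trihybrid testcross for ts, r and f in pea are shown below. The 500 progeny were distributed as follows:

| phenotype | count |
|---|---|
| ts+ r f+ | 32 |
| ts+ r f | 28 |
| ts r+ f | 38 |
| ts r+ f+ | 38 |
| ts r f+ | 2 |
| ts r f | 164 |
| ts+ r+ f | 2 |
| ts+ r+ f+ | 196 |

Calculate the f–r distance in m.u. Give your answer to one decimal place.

The two most frequent reciprocal classes, ts+ r+ f+ and ts r f, are the parental types, so the F1 was ts+ r+ f+ / ts r f.
The two rarest classes, ts+ r+ f and ts r f+, are the double crossovers. Comparing them with the parentals, only the f allele has switched, so f is the middle locus and the order is r – f – ts.
Crossovers in the r–f interval produce the single-crossover classes ts+ r f+ and ts r+ f (32 + 38 = 70) plus the double crossovers (4).
RF(r–f) = (70 + 4) / 500 = 74/500 = 0.1480 → 14.8 m.u.

14.8 m.u.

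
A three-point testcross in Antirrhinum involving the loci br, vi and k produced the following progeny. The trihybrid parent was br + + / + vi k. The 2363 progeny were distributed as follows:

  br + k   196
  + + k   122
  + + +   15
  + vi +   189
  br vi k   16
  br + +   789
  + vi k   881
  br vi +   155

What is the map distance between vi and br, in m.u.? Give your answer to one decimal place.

The two rarest classes, + + + and br vi k, are the double crossovers. Comparing them with the parentals, only the br allele has switched, so br is the middle locus and the order is vi – br – k.
Crossovers in the vi–br interval produce the single-crossover classes br vi + and + + k (155 + 122 = 277) plus the double crossovers (31).
RF(vi–br) = (277 + 31) / 2363 = 308/2363 = 0.1303 → 13.0 m.u.

13.0 m.u.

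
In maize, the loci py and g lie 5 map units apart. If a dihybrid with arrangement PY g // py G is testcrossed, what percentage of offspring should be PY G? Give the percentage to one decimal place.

A map distance of 5 map units corresponds to a recombination frequency of 0.050.
The F1 is PY g / py G, so PY G is a recombinant gamete class with expected frequency r/2 = 0.050/2 = 0.0250.
That is 0.0250 = 2.5% of the progeny.

2.5%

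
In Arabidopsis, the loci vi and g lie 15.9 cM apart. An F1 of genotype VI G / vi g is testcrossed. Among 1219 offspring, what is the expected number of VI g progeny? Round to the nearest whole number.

A map distance of 15.9 cM corresponds to a recombination frequency of 0.159.
The F1 is VI G / vi g, so VI g is a recombinant gamete class with expected frequency r/2 = 0.159/2 = 0.0795.
Expected number = 0.0795 × 1219 = 96.91 ≈ 97.

97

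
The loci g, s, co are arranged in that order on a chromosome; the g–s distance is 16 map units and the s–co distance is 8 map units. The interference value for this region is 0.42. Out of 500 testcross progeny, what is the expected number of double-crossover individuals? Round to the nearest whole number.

4

Map distances give recombination frequencies of 0.160 and 0.080 for the two intervals.
With interference 0.42 (so coincidence = 0.58), expected double-crossover frequency = 0.160 × 0.080 × 0.58 = 0.00742.
Expected number = 0.00742 × 500 = 3.71 ≈ 4.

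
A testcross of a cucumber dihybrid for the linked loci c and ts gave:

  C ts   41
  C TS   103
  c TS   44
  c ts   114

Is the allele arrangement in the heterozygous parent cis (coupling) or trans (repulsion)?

The two most frequent classes are C TS (103) and c ts (114); these are the parental (non-recombinant) types.
So the F1 carried C TS on one chromosome and c ts on the other — the recessive alleles are on the same chromosome (cis / coupling).

cis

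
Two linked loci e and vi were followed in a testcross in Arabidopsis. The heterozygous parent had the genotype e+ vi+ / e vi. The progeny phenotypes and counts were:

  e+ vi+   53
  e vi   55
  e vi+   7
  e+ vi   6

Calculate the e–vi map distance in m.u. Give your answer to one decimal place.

10.7 m.u.

The recombinant classes are e+ vi and e vi+: 6 + 7 = 13.
Recombination frequency = 13/121 = 0.1074 ≈ 10.7%, i.e. 10.7 m.u.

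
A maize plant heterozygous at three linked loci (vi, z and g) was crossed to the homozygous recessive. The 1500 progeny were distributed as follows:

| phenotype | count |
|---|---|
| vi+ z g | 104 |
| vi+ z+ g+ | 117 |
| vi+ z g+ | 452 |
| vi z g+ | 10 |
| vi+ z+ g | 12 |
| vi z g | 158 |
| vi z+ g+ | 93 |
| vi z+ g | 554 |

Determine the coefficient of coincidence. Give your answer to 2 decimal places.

The two most frequent reciprocal classes, vi z+ g and vi+ z g+, are the parental types, so the F1 was vi z+ g / vi+ z g+.
The two rarest classes, vi+ z+ g and vi z g+, are the double crossovers. Comparing them with the parentals, only the vi allele has switched, so vi is the middle locus and the order is z – vi – g.
z–vi: (275 + 22)/1500 = 0.1980; vi–g: (197 + 22)/1500 = 0.1460.
Expected DCO frequency = 0.1980 × 0.1460 ≈ 0.02891; observed = 22/1500 ≈ 0.01467.
Coefficient of coincidence = 0.01467/0.02891 ≈ 0.51.

0.51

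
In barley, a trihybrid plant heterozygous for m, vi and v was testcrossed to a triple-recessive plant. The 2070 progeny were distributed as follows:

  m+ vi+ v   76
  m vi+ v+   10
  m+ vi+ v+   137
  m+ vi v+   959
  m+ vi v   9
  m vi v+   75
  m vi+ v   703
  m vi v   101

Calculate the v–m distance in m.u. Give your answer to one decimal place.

The two most frequent reciprocal classes, m vi+ v and m+ vi v+, are the parental types, so the F1 was m vi+ v / m+ vi v+.
The two rarest classes, m vi+ v+ and m+ vi v, are the double crossovers. Comparing them with the parentals, only the v allele has switched, so v is the middle locus and the order is vi – v – m.
Crossovers in the v–m interval produce the single-crossover classes m+ vi+ v and m vi v+ (76 + 75 = 151) plus the double crossovers (19).
RF(v–m) = (151 + 19) / 2070 = 170/2070 = 0.0821 → 8.2 m.u.

8.2 m.u.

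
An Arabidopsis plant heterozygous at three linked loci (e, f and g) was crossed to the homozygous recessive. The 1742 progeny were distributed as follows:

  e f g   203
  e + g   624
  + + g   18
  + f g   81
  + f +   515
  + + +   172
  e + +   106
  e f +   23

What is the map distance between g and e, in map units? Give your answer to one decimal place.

The two most frequent reciprocal classes, + f + and e + g, are the parental types, so the F1 was + f + / e + g.
The two rarest classes, e f + and + + g, are the double crossovers. Comparing them with the parentals, only the e allele has switched, so e is the middle locus and the order is f – e – g.
Crossovers in the e–g interval produce the single-crossover classes + f g and e + + (81 + 106 = 187) plus the double crossovers (41).
RF(e–g) = (187 + 41) / 1742 = 228/1742 = 0.1309 → 13.1 map units.

13.1 map units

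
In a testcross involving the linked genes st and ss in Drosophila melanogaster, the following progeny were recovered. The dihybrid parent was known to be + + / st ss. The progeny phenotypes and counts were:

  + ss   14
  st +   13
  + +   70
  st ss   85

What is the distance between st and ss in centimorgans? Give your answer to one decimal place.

The recombinant classes are + ss and st +: 14 + 13 = 27.
Recombination frequency = 27/182 = 0.1484 ≈ 14.8%, i.e. 14.8 centimorgans.

14.8 centimorgans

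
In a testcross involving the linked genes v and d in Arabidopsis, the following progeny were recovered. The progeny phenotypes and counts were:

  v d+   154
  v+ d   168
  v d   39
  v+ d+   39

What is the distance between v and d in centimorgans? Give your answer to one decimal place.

19.5 centimorgans

The two most frequent classes, v+ d (168) and v d+ (154), are the parental types, so the F1 was v+ d / v d+.
The recombinant classes are v+ d+ and v d: 39 + 39 = 78.
Recombination frequency = 78/400 = 0.1950 ≈ 19.5%, i.e. 19.5 centimorgans.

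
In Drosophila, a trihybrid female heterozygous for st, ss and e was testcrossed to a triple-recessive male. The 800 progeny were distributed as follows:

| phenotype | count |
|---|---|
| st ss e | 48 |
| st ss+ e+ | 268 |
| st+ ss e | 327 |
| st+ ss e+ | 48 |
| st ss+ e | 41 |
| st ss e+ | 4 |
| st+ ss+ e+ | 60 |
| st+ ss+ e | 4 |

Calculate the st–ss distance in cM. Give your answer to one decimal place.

The two most frequent reciprocal classes, st ss+ e+ and st+ ss e, are the parental types, so the F1 was st ss+ e+ / st+ ss e.
The two rarest classes, st ss e+ and st+ ss+ e, are the double crossovers. Comparing them with the parentals, only the ss allele has switched, so ss is the middle locus and the order is e – ss – st.
Crossovers in the ss–st interval produce the single-crossover classes st+ ss+ e+ and st ss e (60 + 48 = 108) plus the double crossovers (8).
RF(ss–st) = (108 + 8) / 800 = 116/800 = 0.1450 → 14.5 cM.

14.5 cM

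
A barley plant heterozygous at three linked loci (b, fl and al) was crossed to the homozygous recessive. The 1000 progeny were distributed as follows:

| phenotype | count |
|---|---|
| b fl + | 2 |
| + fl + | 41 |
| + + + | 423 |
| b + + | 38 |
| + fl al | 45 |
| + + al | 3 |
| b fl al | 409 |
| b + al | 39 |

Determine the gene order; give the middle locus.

The two most frequent reciprocal classes, + + + and b fl al, are the parental types, so the F1 was + + + / b fl al.
The two rarest classes, + + al and b fl +, are the double crossovers. Comparing them with the parentals, only the al allele has switched, so al is the middle locus and the order is fl – al – b.

al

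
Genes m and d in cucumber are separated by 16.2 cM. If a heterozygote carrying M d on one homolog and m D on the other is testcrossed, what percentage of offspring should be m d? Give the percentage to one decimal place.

8.1%

A map distance of 16.2 cM corresponds to a recombination frequency of 0.162.
The F1 is M d / m D, so m d is a recombinant gamete class with expected frequency r/2 = 0.162/2 = 0.0810.
That is 0.0810 = 8.1% of the progeny.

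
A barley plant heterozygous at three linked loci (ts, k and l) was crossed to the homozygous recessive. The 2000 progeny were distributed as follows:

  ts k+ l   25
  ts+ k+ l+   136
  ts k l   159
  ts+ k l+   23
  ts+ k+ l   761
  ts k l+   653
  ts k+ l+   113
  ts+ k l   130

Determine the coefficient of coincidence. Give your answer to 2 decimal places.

0.96

The two most frequent reciprocal classes, ts+ k+ l and ts k l+, are the parental types, so the F1 was ts+ k+ l / ts k l+.
The two rarest classes, ts k+ l and ts+ k l+, are the double crossovers. Comparing them with the parentals, only the ts allele has switched, so ts is the middle locus and the order is l – ts – k.
l–ts: (295 + 48)/2000 = 0.1715; ts–k: (243 + 48)/2000 = 0.1455.
Expected DCO frequency = 0.1715 × 0.1455 ≈ 0.02495; observed = 48/2000 ≈ 0.02400.
Coefficient of coincidence = 0.02400/0.02495 ≈ 0.96.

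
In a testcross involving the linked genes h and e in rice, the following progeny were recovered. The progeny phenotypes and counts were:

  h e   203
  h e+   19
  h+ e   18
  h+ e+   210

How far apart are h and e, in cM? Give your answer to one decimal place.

The two most frequent classes, h+ e+ (210) and h e (203), are the parental types, so the F1 was h+ e+ / h e.
The recombinant classes are h+ e and h e+: 18 + 19 = 37.
Recombination frequency = 37/450 = 0.0822 ≈ 8.2%, i.e. 8.2 cM.

8.2 cM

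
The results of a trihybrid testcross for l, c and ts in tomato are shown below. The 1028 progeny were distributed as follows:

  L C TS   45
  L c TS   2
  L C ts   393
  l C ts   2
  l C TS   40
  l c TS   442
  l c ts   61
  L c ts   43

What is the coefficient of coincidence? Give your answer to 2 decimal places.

The two most frequent reciprocal classes, L C ts and l c TS, are the parental types, so the F1 was L C ts / l c TS.
The two rarest classes, l C ts and L c TS, are the double crossovers. Comparing them with the parentals, only the l allele has switched, so l is the middle locus and the order is c – l – ts.
c–l: (83 + 4)/1028 = 0.0846; l–ts: (106 + 4)/1028 = 0.1070.
Expected DCO frequency = 0.0846 × 0.1070 ≈ 0.00905; observed = 4/1028 ≈ 0.00389.
Coefficient of coincidence = 0.00389/0.00905 ≈ 0.43.

0.43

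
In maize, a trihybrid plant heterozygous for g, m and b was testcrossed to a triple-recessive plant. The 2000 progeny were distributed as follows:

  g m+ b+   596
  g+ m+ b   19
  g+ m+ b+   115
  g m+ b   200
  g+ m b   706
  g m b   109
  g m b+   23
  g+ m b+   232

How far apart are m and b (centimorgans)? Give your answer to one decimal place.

The two most frequent reciprocal classes, g m+ b+ and g+ m b, are the parental types, so the F1 was g m+ b+ / g+ m b.
The two rarest classes, g m b+ and g+ m+ b, are the double crossovers. Comparing them with the parentals, only the m allele has switched, so m is the middle locus and the order is b – m – g.
Crossovers in the b–m interval produce the single-crossover classes g m+ b and g+ m b+ (200 + 232 = 432) plus the double crossovers (42).
RF(b–m) = (432 + 42) / 2000 = 474/2000 = 0.2370 → 23.7 centimorgans.

23.7 centimorgans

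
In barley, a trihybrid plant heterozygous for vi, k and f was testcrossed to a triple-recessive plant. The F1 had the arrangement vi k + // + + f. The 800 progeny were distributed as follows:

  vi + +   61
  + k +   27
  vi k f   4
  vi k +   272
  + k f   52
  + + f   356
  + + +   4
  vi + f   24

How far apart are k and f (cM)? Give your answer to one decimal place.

15.1 cM

The two rarest classes, vi k f and + + +, are the double crossovers. Comparing them with the parentals, only the f allele has switched, so f is the middle locus and the order is k – f – vi.
Crossovers in the k–f interval produce the single-crossover classes vi + + and + k f (61 + 52 = 113) plus the double crossovers (8).
RF(k–f) = (113 + 8) / 800 = 121/800 = 0.1512 → 15.1 cM.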